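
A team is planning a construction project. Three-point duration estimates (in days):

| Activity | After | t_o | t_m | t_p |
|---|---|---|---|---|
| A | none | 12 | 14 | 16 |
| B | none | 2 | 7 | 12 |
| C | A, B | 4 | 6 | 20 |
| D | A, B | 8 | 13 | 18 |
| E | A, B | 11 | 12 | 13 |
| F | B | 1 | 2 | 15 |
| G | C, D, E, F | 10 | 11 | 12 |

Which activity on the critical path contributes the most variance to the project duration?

te_A = (12 + 4·14 + 16)/6 = 84/6 = 14; σ²_A = ((16−12)/6)² = 0.444
te_B = (2 + 4·7 + 12)/6 = 42/6 = 7; σ²_B = ((12−2)/6)² = 2.778
te_C = (4 + 4·6 + 20)/6 = 48/6 = 8; σ²_C = ((20−4)/6)² = 7.111
te_D = (8 + 4·13 + 18)/6 = 78/6 = 13; σ²_D = ((18−8)/6)² = 2.778
te_E = (11 + 4·12 + 13)/6 = 72/6 = 12; σ²_E = ((13−11)/6)² = 0.111
te_F = (1 + 4·2 + 15)/6 = 24/6 = 4; σ²_F = ((15−1)/6)² = 5.444
te_G = (10 + 4·11 + 12)/6 = 66/6 = 11; σ²_G = ((12−10)/6)² = 0.111

Forward pass:
ES_A = 0; EF_A = 14
ES_B = 0; EF_B = 7
ES_C = max(EF_A=14, EF_B=7) = 14; EF_C = 14+8 = 22
ES_D = max(EF_A=14, EF_B=7) = 14; EF_D = 14+13 = 27
ES_E = max(EF_A=14, EF_B=7) = 14; EF_E = 14+12 = 26
ES_F = 7; EF_F = 7+4 = 11
ES_G = max(EF_C=22, EF_D=27, EF_E=26, EF_F=11) = 27; EF_G = 27+11 = 38
Expected project duration μ = 38 days. Critical path: A → D → G.

Variances on critical path: σ²_A=0.444, σ²_D=2.778, σ²_G=0.111.
Largest is σ²_D = 2.778.

D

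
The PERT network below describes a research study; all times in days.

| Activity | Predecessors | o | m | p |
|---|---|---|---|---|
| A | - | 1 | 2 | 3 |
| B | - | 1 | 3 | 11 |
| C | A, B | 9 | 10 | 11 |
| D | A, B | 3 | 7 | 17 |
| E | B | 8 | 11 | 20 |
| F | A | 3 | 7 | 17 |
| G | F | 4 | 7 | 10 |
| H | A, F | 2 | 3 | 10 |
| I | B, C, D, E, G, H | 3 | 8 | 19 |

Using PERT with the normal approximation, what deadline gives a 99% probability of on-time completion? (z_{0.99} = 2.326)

te_A = (1 + 4·2 + 3)/6 = 12/6 = 2; σ²_A = ((3−1)/6)² = 0.111
te_B = (1 + 4·3 + 11)/6 = 24/6 = 4; σ²_B = ((11−1)/6)² = 2.778
te_C = (9 + 4·10 + 11)/6 = 60/6 = 10; σ²_C = ((11−9)/6)² = 0.111
te_D = (3 + 4·7 + 17)/6 = 48/6 = 8; σ²_D = ((17−3)/6)² = 5.444
te_E = (8 + 4·11 + 20)/6 = 72/6 = 12; σ²_E = ((20−8)/6)² = 4.000
te_F = (3 + 4·7 + 17)/6 = 48/6 = 8; σ²_F = ((17−3)/6)² = 5.444
te_G = (4 + 4·7 + 10)/6 = 42/6 = 7; σ²_G = ((10−4)/6)² = 1.000
te_H = (2 + 4·3 + 10)/6 = 24/6 = 4; σ²_H = ((10−2)/6)² = 1.778
te_I = (3 + 4·8 + 19)/6 = 54/6 = 9; σ²_I = ((19−3)/6)² = 7.111

Forward pass:
ES_A = 0; EF_A = 2
ES_B = 0; EF_B = 4
ES_C = max(EF_A=2, EF_B=4) = 4; EF_C = 4+10 = 14
ES_D = max(EF_A=2, EF_B=4) = 4; EF_D = 4+8 = 12
ES_E = 4; EF_E = 4+12 = 16
ES_F = 2; EF_F = 2+8 = 10
ES_G = 10; EF_G = 10+7 = 17
ES_H = max(EF_A=2, EF_F=10) = 10; EF_H = 10+4 = 14
ES_I = max(EF_B=4, EF_C=14, EF_D=12, EF_E=16, EF_G=17, EF_H=14) = 17; EF_I = 17+9 = 26
Expected project duration μ = 26 days. Critical path: A → F → G → I.

Variance along critical path = 0.111 + 5.444 + 1.000 + 7.111 = 13.667; σ = 3.697 days.
D = μ + z·σ = 26 + 2.326·3.697 = 34.6 days

34.6 days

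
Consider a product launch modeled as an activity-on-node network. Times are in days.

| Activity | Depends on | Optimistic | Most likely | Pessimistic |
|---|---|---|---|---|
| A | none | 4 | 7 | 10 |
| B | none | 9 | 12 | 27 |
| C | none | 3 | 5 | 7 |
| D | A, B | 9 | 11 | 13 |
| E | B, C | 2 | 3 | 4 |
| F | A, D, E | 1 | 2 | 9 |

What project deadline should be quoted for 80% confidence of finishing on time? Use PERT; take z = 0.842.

30.8 days

te_A = (4 + 4·7 + 10)/6 = 42/6 = 7; σ²_A = ((10−4)/6)² = 1.000
te_B = (9 + 4·12 + 27)/6 = 84/6 = 14; σ²_B = ((27−9)/6)² = 9.000
te_C = (3 + 4·5 + 7)/6 = 30/6 = 5; σ²_C = ((7−3)/6)² = 0.444
te_D = (9 + 4·11 + 13)/6 = 66/6 = 11; σ²_D = ((13−9)/6)² = 0.444
te_E = (2 + 4·3 + 4)/6 = 18/6 = 3; σ²_E = ((4−2)/6)² = 0.111
te_F = (1 + 4·2 + 9)/6 = 18/6 = 3; σ²_F = ((9−1)/6)² = 1.778

Forward pass:
ES_A = 0; EF_A = 7
ES_B = 0; EF_B = 14
ES_C = 0; EF_C = 5
ES_D = max(EF_A=7, EF_B=14) = 14; EF_D = 14+11 = 25
ES_E = max(EF_B=14, EF_C=5) = 14; EF_E = 14+3 = 17
ES_F = max(EF_A=7, EF_D=25, EF_E=17) = 25; EF_F = 25+3 = 28
Expected project duration μ = 28 days. Critical path: B → D → F.

Variance along critical path = 9.000 + 0.444 + 1.778 = 11.222; σ = 3.350 days.
D = μ + z·σ = 28 + 0.842·3.350 = 30.8 days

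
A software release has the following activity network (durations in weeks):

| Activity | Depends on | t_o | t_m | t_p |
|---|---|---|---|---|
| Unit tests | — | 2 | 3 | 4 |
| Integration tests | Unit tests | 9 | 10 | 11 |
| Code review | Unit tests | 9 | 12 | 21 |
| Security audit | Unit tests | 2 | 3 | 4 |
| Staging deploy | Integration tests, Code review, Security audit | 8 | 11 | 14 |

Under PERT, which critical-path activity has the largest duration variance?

Code review

te_Unit tests = (2 + 4·3 + 4)/6 = 18/6 = 3; σ²_Unit tests = ((4−2)/6)² = 0.111
te_Integration tests = (9 + 4·10 + 11)/6 = 60/6 = 10; σ²_Integration tests = ((11−9)/6)² = 0.111
te_Code review = (9 + 4·12 + 21)/6 = 78/6 = 13; σ²_Code review = ((21−9)/6)² = 4.000
te_Security audit = (2 + 4·3 + 4)/6 = 18/6 = 3; σ²_Security audit = ((4−2)/6)² = 0.111
te_Staging deploy = (8 + 4·11 + 14)/6 = 66/6 = 11; σ²_Staging deploy = ((14−8)/6)² = 1.000

Forward pass:
ES_Unit tests = 0; EF_Unit tests = 3
ES_Integration tests = 3; EF_Integration tests = 3+10 = 13
ES_Code review = 3; EF_Code review = 3+13 = 16
ES_Security audit = 3; EF_Security audit = 3+3 = 6
ES_Staging deploy = max(EF_Integration tests=13, EF_Code review=16, EF_Security audit=6) = 16; EF_Staging deploy = 16+11 = 27
Expected project duration μ = 27 weeks. Critical path: Unit tests → Code review → Staging deploy.

Variances on critical path: σ²_Unit tests=0.111, σ²_Code review=4.000, σ²_Staging deploy=1.000.
Largest is σ²_Code review = 4.000.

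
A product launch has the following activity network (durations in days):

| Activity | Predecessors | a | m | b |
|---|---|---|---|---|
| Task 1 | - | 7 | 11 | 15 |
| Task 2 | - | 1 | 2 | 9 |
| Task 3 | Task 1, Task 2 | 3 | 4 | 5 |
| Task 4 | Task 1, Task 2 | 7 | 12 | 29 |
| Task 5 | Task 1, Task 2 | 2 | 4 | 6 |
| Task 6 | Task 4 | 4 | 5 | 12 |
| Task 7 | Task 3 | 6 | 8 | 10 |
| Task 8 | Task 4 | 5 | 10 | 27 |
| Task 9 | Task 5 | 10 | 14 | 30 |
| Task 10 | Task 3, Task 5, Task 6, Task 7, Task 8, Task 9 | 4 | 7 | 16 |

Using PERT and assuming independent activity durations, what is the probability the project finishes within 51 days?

te_Task 1 = (7 + 4·11 + 15)/6 = 66/6 = 11; σ²_Task 1 = ((15−7)/6)² = 1.778
te_Task 2 = (1 + 4·2 + 9)/6 = 18/6 = 3; σ²_Task 2 = ((9−1)/6)² = 1.778
te_Task 3 = (3 + 4·4 + 5)/6 = 24/6 = 4; σ²_Task 3 = ((5−3)/6)² = 0.111
te_Task 4 = (7 + 4·12 + 29)/6 = 84/6 = 14; σ²_Task 4 = ((29−7)/6)² = 13.444
te_Task 5 = (2 + 4·4 + 6)/6 = 24/6 = 4; σ²_Task 5 = ((6−2)/6)² = 0.444
te_Task 6 = (4 + 4·5 + 12)/6 = 36/6 = 6; σ²_Task 6 = ((12−4)/6)² = 1.778
te_Task 7 = (6 + 4·8 + 10)/6 = 48/6 = 8; σ²_Task 7 = ((10−6)/6)² = 0.444
te_Task 8 = (5 + 4·10 + 27)/6 = 72/6 = 12; σ²_Task 8 = ((27−5)/6)² = 13.444
te_Task 9 = (10 + 4·14 + 30)/6 = 96/6 = 16; σ²_Task 9 = ((30−10)/6)² = 11.111
te_Task 10 = (4 + 4·7 + 16)/6 = 48/6 = 8; σ²_Task 10 = ((16−4)/6)² = 4.000

Forward pass:
ES_Task 1 = 0; EF_Task 1 = 11
ES_Task 2 = 0; EF_Task 2 = 3
ES_Task 3 = max(EF_Task 1=11, EF_Task 2=3) = 11; EF_Task 3 = 11+4 = 15
ES_Task 4 = max(EF_Task 1=11, EF_Task 2=3) = 11; EF_Task 4 = 11+14 = 25
ES_Task 5 = max(EF_Task 1=11, EF_Task 2=3) = 11; EF_Task 5 = 11+4 = 15
ES_Task 6 = 25; EF_Task 6 = 25+6 = 31
ES_Task 7 = 15; EF_Task 7 = 15+8 = 23
ES_Task 8 = 25; EF_Task 8 = 25+12 = 37
ES_Task 9 = 15; EF_Task 9 = 15+16 = 31
ES_Task 10 = max(EF_Task 3=15, EF_Task 5=15, EF_Task 6=31, EF_Task 7=23, EF_Task 8=37, EF_Task 9=31) = 37; EF_Task 10 = 37+8 = 45
Expected project duration μ = 45 days. Critical path: Task 1 → Task 4 → Task 8 → Task 10.

Variance along critical path = 1.778 + 13.444 + 13.444 + 4.000 = 32.667; σ = √32.667 = 5.715 days.
Z = (51 − 45) / 5.715 = 1.050
P(T ≤ 51) = Φ(1.050) ≈ 0.853

0.853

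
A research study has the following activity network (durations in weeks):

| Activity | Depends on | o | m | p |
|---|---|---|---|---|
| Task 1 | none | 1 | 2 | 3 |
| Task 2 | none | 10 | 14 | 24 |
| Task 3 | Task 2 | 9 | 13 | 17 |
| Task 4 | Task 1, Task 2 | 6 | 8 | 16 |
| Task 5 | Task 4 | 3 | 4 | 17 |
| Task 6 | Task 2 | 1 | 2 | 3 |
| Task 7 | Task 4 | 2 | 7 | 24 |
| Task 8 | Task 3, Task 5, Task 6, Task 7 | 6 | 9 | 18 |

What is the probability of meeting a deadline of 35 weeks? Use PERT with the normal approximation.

te_Task 1 = (1 + 4·2 + 3)/6 = 12/6 = 2; σ²_Task 1 = ((3−1)/6)² = 0.111
te_Task 2 = (10 + 4·14 + 24)/6 = 90/6 = 15; σ²_Task 2 = ((24−10)/6)² = 5.444
te_Task 3 = (9 + 4·13 + 17)/6 = 78/6 = 13; σ²_Task 3 = ((17−9)/6)² = 1.778
te_Task 4 = (6 + 4·8 + 16)/6 = 54/6 = 9; σ²_Task 4 = ((16−6)/6)² = 2.778
te_Task 5 = (3 + 4·4 + 17)/6 = 36/6 = 6; σ²_Task 5 = ((17−3)/6)² = 5.444
te_Task 6 = (1 + 4·2 + 3)/6 = 12/6 = 2; σ²_Task 6 = ((3−1)/6)² = 0.111
te_Task 7 = (2 + 4·7 + 24)/6 = 54/6 = 9; σ²_Task 7 = ((24−2)/6)² = 13.444
te_Task 8 = (6 + 4·9 + 18)/6 = 60/6 = 10; σ²_Task 8 = ((18−6)/6)² = 4.000

Forward pass:
ES_Task 1 = 0; EF_Task 1 = 2
ES_Task 2 = 0; EF_Task 2 = 15
ES_Task 3 = 15; EF_Task 3 = 15+13 = 28
ES_Task 4 = max(EF_Task 1=2, EF_Task 2=15) = 15; EF_Task 4 = 15+9 = 24
ES_Task 5 = 24; EF_Task 5 = 24+6 = 30
ES_Task 6 = 15; EF_Task 6 = 15+2 = 17
ES_Task 7 = 24; EF_Task 7 = 24+9 = 33
ES_Task 8 = max(EF_Task 3=28, EF_Task 5=30, EF_Task 6=17, EF_Task 7=33) = 33; EF_Task 8 = 33+10 = 43
Expected project duration μ = 43 weeks. Critical path: Task 2 → Task 4 → Task 7 → Task 8.

Variance along critical path = 5.444 + 2.778 + 13.444 + 4.000 = 25.667; σ = √25.667 = 5.066 weeks.
Z = (35 − 43) / 5.066 = -1.579
P(T ≤ 35) = Φ(-1.579) ≈ 0.057

0.057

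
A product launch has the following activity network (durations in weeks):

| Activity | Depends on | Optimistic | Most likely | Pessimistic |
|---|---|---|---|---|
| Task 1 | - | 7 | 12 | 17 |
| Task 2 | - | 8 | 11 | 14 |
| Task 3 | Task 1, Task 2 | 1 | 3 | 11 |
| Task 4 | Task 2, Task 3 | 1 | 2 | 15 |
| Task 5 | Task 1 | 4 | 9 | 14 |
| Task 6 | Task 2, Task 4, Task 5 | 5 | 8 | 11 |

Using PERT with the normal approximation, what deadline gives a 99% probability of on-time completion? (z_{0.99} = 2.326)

te_Task 1 = (7 + 4·12 + 17)/6 = 72/6 = 12; σ²_Task 1 = ((17−7)/6)² = 2.778
te_Task 2 = (8 + 4·11 + 14)/6 = 66/6 = 11; σ²_Task 2 = ((14−8)/6)² = 1.000
te_Task 3 = (1 + 4·3 + 11)/6 = 24/6 = 4; σ²_Task 3 = ((11−1)/6)² = 2.778
te_Task 4 = (1 + 4·2 + 15)/6 = 24/6 = 4; σ²_Task 4 = ((15−1)/6)² = 5.444
te_Task 5 = (4 + 4·9 + 14)/6 = 54/6 = 9; σ²_Task 5 = ((14−4)/6)² = 2.778
te_Task 6 = (5 + 4·8 + 11)/6 = 48/6 = 8; σ²_Task 6 = ((11−5)/6)² = 1.000

Forward pass:
ES_Task 1 = 0; EF_Task 1 = 12
ES_Task 2 = 0; EF_Task 2 = 11
ES_Task 3 = max(EF_Task 1=12, EF_Task 2=11) = 12; EF_Task 3 = 12+4 = 16
ES_Task 4 = max(EF_Task 2=11, EF_Task 3=16) = 16; EF_Task 4 = 16+4 = 20
ES_Task 5 = 12; EF_Task 5 = 12+9 = 21
ES_Task 6 = max(EF_Task 2=11, EF_Task 4=20, EF_Task 5=21) = 21; EF_Task 6 = 21+8 = 29
Expected project duration μ = 29 weeks. Critical path: Task 1 → Task 5 → Task 6.

Variance along critical path = 2.778 + 2.778 + 1.000 = 6.556; σ = 2.560 weeks.
D = μ + z·σ = 29 + 2.326·2.560 = 35.0 weeks

35.0 weeks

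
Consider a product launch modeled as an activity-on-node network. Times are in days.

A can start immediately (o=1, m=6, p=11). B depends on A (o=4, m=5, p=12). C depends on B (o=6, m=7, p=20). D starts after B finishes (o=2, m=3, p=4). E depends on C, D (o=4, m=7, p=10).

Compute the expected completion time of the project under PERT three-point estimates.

28 days

te_A = (1 + 4·6 + 11)/6 = 36/6 = 6
te_B = (4 + 4·5 + 12)/6 = 36/6 = 6
te_C = (6 + 4·7 + 20)/6 = 54/6 = 9
te_D = (2 + 4·3 + 4)/6 = 18/6 = 3
te_E = (4 + 4·7 + 10)/6 = 42/6 = 7

Forward pass:
ES_A = 0; EF_A = 6
ES_B = 6; EF_B = 6+6 = 12
ES_C = 12; EF_C = 12+9 = 21
ES_D = 12; EF_D = 12+3 = 15
ES_E = max(EF_C=21, EF_D=15) = 21; EF_E = 21+7 = 28
Expected project duration μ = 28 days. Critical path: A → B → C → E.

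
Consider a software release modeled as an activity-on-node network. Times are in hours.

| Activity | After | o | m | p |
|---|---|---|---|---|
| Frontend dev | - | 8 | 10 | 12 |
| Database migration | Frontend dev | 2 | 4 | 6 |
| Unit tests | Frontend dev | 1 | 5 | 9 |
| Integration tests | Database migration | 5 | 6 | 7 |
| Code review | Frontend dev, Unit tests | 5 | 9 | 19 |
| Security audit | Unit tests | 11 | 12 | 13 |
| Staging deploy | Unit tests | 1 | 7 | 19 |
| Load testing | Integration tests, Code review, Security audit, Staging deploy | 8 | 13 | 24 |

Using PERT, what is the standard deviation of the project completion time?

te_Frontend dev = (8 + 4·10 + 12)/6 = 60/6 = 10; σ²_Frontend dev = ((12−8)/6)² = 0.444
te_Database migration = (2 + 4·4 + 6)/6 = 24/6 = 4; σ²_Database migration = ((6−2)/6)² = 0.444
te_Unit tests = (1 + 4·5 + 9)/6 = 30/6 = 5; σ²_Unit tests = ((9−1)/6)² = 1.778
te_Integration tests = (5 + 4·6 + 7)/6 = 36/6 = 6; σ²_Integration tests = ((7−5)/6)² = 0.111
te_Code review = (5 + 4·9 + 19)/6 = 60/6 = 10; σ²_Code review = ((19−5)/6)² = 5.444
te_Security audit = (11 + 4·12 + 13)/6 = 72/6 = 12; σ²_Security audit = ((13−11)/6)² = 0.111
te_Staging deploy = (1 + 4·7 + 19)/6 = 48/6 = 8; σ²_Staging deploy = ((19−1)/6)² = 9.000
te_Load testing = (8 + 4·13 + 24)/6 = 84/6 = 14; σ²_Load testing = ((24−8)/6)² = 7.111

Forward pass:
ES_Frontend dev = 0; EF_Frontend dev = 10
ES_Database migration = 10; EF_Database migration = 10+4 = 14
ES_Unit tests = 10; EF_Unit tests = 10+5 = 15
ES_Integration tests = 14; EF_Integration tests = 14+6 = 20
ES_Code review = max(EF_Frontend dev=10, EF_Unit tests=15) = 15; EF_Code review = 15+10 = 25
ES_Security audit = 15; EF_Security audit = 15+12 = 27
ES_Staging deploy = 15; EF_Staging deploy = 15+8 = 23
ES_Load testing = max(EF_Integration tests=20, EF_Code review=25, EF_Security audit=27, EF_Staging deploy=23) = 27; EF_Load testing = 27+14 = 41
Expected project duration μ = 41 hours. Critical path: Frontend dev → Unit tests → Security audit → Load testing.

Variance along critical path = 0.444 + 1.778 + 0.111 + 7.111 = 9.444
σ = √9.444 = 3.073 hours

3.07 hours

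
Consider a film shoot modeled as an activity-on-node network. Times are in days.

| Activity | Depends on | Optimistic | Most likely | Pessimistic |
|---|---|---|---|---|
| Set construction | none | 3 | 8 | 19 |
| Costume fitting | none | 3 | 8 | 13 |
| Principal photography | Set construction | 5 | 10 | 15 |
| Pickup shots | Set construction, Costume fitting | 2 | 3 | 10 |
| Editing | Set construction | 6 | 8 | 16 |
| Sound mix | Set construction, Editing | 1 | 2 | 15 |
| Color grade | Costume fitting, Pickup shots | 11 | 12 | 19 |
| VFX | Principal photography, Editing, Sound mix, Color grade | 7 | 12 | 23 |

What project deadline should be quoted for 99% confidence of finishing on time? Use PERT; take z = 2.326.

48.8 days

te_Set construction = (3 + 4·8 + 19)/6 = 54/6 = 9; σ²_Set construction = ((19−3)/6)² = 7.111
te_Costume fitting = (3 + 4·8 + 13)/6 = 48/6 = 8; σ²_Costume fitting = ((13−3)/6)² = 2.778
te_Principal photography = (5 + 4·10 + 15)/6 = 60/6 = 10; σ²_Principal photography = ((15−5)/6)² = 2.778
te_Pickup shots = (2 + 4·3 + 10)/6 = 24/6 = 4; σ²_Pickup shots = ((10−2)/6)² = 1.778
te_Editing = (6 + 4·8 + 16)/6 = 54/6 = 9; σ²_Editing = ((16−6)/6)² = 2.778
te_Sound mix = (1 + 4·2 + 15)/6 = 24/6 = 4; σ²_Sound mix = ((15−1)/6)² = 5.444
te_Color grade = (11 + 4·12 + 19)/6 = 78/6 = 13; σ²_Color grade = ((19−11)/6)² = 1.778
te_VFX = (7 + 4·12 + 23)/6 = 78/6 = 13; σ²_VFX = ((23−7)/6)² = 7.111

Forward pass:
ES_Set construction = 0; EF_Set construction = 9
ES_Costume fitting = 0; EF_Costume fitting = 8
ES_Principal photography = 9; EF_Principal photography = 9+10 = 19
ES_Pickup shots = max(EF_Set construction=9, EF_Costume fitting=8) = 9; EF_Pickup shots = 9+4 = 13
ES_Editing = 9; EF_Editing = 9+9 = 18
ES_Sound mix = max(EF_Set construction=9, EF_Editing=18) = 18; EF_Sound mix = 18+4 = 22
ES_Color grade = max(EF_Costume fitting=8, EF_Pickup shots=13) = 13; EF_Color grade = 13+13 = 26
ES_VFX = max(EF_Principal photography=19, EF_Editing=18, EF_Sound mix=22, EF_Color grade=26) = 26; EF_VFX = 26+13 = 39
Expected project duration μ = 39 days. Critical path: Set construction → Pickup shots → Color grade → VFX.

Variance along critical path = 7.111 + 1.778 + 1.778 + 7.111 = 17.778; σ = 4.216 days.
D = μ + z·σ = 39 + 2.326·4.216 = 48.8 days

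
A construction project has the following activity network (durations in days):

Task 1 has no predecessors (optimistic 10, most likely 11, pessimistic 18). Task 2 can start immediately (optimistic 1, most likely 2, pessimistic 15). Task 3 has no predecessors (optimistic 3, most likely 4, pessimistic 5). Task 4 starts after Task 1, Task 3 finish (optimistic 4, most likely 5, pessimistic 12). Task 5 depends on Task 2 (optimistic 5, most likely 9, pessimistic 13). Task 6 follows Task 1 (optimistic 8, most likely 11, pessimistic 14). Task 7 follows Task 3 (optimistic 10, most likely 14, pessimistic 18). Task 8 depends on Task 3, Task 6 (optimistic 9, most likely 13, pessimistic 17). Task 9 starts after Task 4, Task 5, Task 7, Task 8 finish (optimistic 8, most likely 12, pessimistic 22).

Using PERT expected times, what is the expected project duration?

49 days

te_Task 1 = (10 + 4·11 + 18)/6 = 72/6 = 12
te_Task 2 = (1 + 4·2 + 15)/6 = 24/6 = 4
te_Task 3 = (3 + 4·4 + 5)/6 = 24/6 = 4
te_Task 4 = (4 + 4·5 + 12)/6 = 36/6 = 6
te_Task 5 = (5 + 4·9 + 13)/6 = 54/6 = 9
te_Task 6 = (8 + 4·11 + 14)/6 = 66/6 = 11
te_Task 7 = (10 + 4·14 + 18)/6 = 84/6 = 14
te_Task 8 = (9 + 4·13 + 17)/6 = 78/6 = 13
te_Task 9 = (8 + 4·12 + 22)/6 = 78/6 = 13

Forward pass:
ES_Task 1 = 0; EF_Task 1 = 12
ES_Task 2 = 0; EF_Task 2 = 4
ES_Task 3 = 0; EF_Task 3 = 4
ES_Task 4 = max(EF_Task 1=12, EF_Task 3=4) = 12; EF_Task 4 = 12+6 = 18
ES_Task 5 = 4; EF_Task 5 = 4+9 = 13
ES_Task 6 = 12; EF_Task 6 = 12+11 = 23
ES_Task 7 = 4; EF_Task 7 = 4+14 = 18
ES_Task 8 = max(EF_Task 3=4, EF_Task 6=23) = 23; EF_Task 8 = 23+13 = 36
ES_Task 9 = max(EF_Task 4=18, EF_Task 5=13, EF_Task 7=18, EF_Task 8=36) = 36; EF_Task 9 = 36+13 = 49
Expected project duration μ = 49 days. Critical path: Task 1 → Task 6 → Task 8 → Task 9.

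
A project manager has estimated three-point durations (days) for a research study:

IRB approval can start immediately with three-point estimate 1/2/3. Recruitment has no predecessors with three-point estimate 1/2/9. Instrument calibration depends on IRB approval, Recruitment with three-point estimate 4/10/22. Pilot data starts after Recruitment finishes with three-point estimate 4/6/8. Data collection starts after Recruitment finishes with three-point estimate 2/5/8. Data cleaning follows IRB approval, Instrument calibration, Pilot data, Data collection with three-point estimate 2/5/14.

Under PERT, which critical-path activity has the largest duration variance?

Instrument calibration

te_IRB approval = (1 + 4·2 + 3)/6 = 12/6 = 2; σ²_IRB approval = ((3−1)/6)² = 0.111
te_Recruitment = (1 + 4·2 + 9)/6 = 18/6 = 3; σ²_Recruitment = ((9−1)/6)² = 1.778
te_Instrument calibration = (4 + 4·10 + 22)/6 = 66/6 = 11; σ²_Instrument calibration = ((22−4)/6)² = 9.000
te_Pilot data = (4 + 4·6 + 8)/6 = 36/6 = 6; σ²_Pilot data = ((8−4)/6)² = 0.444
te_Data collection = (2 + 4·5 + 8)/6 = 30/6 = 5; σ²_Data collection = ((8−2)/6)² = 1.000
te_Data cleaning = (2 + 4·5 + 14)/6 = 36/6 = 6; σ²_Data cleaning = ((14−2)/6)² = 4.000

Forward pass:
ES_IRB approval = 0; EF_IRB approval = 2
ES_Recruitment = 0; EF_Recruitment = 3
ES_Instrument calibration = max(EF_IRB approval=2, EF_Recruitment=3) = 3; EF_Instrument calibration = 3+11 = 14
ES_Pilot data = 3; EF_Pilot data = 3+6 = 9
ES_Data collection = 3; EF_Data collection = 3+5 = 8
ES_Data cleaning = max(EF_IRB approval=2, EF_Instrument calibration=14, EF_Pilot data=9, EF_Data collection=8) = 14; EF_Data cleaning = 14+6 = 20
Expected project duration μ = 20 days. Critical path: Recruitment → Instrument calibration → Data cleaning.

Variances on critical path: σ²_Recruitment=1.778, σ²_Instrument calibration=9.000, σ²_Data cleaning=4.000.
Largest is σ²_Instrument calibration = 9.000.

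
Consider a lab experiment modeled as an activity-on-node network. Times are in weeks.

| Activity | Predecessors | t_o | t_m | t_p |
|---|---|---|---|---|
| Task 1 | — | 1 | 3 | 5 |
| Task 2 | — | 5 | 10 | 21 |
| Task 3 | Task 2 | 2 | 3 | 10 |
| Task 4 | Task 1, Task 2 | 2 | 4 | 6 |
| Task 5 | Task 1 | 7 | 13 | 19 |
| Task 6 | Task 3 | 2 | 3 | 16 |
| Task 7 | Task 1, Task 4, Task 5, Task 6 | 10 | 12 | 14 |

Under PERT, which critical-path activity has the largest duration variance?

te_Task 1 = (1 + 4·3 + 5)/6 = 18/6 = 3; σ²_Task 1 = ((5−1)/6)² = 0.444
te_Task 2 = (5 + 4·10 + 21)/6 = 66/6 = 11; σ²_Task 2 = ((21−5)/6)² = 7.111
te_Task 3 = (2 + 4·3 + 10)/6 = 24/6 = 4; σ²_Task 3 = ((10−2)/6)² = 1.778
te_Task 4 = (2 + 4·4 + 6)/6 = 24/6 = 4; σ²_Task 4 = ((6−2)/6)² = 0.444
te_Task 5 = (7 + 4·13 + 19)/6 = 78/6 = 13; σ²_Task 5 = ((19−7)/6)² = 4.000
te_Task 6 = (2 + 4·3 + 16)/6 = 30/6 = 5; σ²_Task 6 = ((16−2)/6)² = 5.444
te_Task 7 = (10 + 4·12 + 14)/6 = 72/6 = 12; σ²_Task 7 = ((14−10)/6)² = 0.444

Forward pass:
ES_Task 1 = 0; EF_Task 1 = 3
ES_Task 2 = 0; EF_Task 2 = 11
ES_Task 3 = 11; EF_Task 3 = 11+4 = 15
ES_Task 4 = max(EF_Task 1=3, EF_Task 2=11) = 11; EF_Task 4 = 11+4 = 15
ES_Task 5 = 3; EF_Task 5 = 3+13 = 16
ES_Task 6 = 15; EF_Task 6 = 15+5 = 20
ES_Task 7 = max(EF_Task 1=3, EF_Task 4=15, EF_Task 5=16, EF_Task 6=20) = 20; EF_Task 7 = 20+12 = 32
Expected project duration μ = 32 weeks. Critical path: Task 2 → Task 3 → Task 6 → Task 7.

Variances on critical path: σ²_Task 2=7.111, σ²_Task 3=1.778, σ²_Task 6=5.444, σ²_Task 7=0.444.
Largest is σ²_Task 2 = 7.111.

Task 2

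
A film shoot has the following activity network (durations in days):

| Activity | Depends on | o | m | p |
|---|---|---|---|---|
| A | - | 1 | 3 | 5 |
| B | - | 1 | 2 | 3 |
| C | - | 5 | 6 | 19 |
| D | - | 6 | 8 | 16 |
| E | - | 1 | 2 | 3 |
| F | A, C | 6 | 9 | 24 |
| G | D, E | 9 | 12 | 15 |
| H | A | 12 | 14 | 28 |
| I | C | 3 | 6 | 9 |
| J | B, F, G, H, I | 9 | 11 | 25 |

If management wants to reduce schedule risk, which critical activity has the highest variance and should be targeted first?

te_A = (1 + 4·3 + 5)/6 = 18/6 = 3; σ²_A = ((5−1)/6)² = 0.444
te_B = (1 + 4·2 + 3)/6 = 12/6 = 2; σ²_B = ((3−1)/6)² = 0.111
te_C = (5 + 4·6 + 19)/6 = 48/6 = 8; σ²_C = ((19−5)/6)² = 5.444
te_D = (6 + 4·8 + 16)/6 = 54/6 = 9; σ²_D = ((16−6)/6)² = 2.778
te_E = (1 + 4·2 + 3)/6 = 12/6 = 2; σ²_E = ((3−1)/6)² = 0.111
te_F = (6 + 4·9 + 24)/6 = 66/6 = 11; σ²_F = ((24−6)/6)² = 9.000
te_G = (9 + 4·12 + 15)/6 = 72/6 = 12; σ²_G = ((15−9)/6)² = 1.000
te_H = (12 + 4·14 + 28)/6 = 96/6 = 16; σ²_H = ((28−12)/6)² = 7.111
te_I = (3 + 4·6 + 9)/6 = 36/6 = 6; σ²_I = ((9−3)/6)² = 1.000
te_J = (9 + 4·11 + 25)/6 = 78/6 = 13; σ²_J = ((25−9)/6)² = 7.111

Forward pass:
ES_A = 0; EF_A = 3
ES_B = 0; EF_B = 2
ES_C = 0; EF_C = 8
ES_D = 0; EF_D = 9
ES_E = 0; EF_E = 2
ES_F = max(EF_A=3, EF_C=8) = 8; EF_F = 8+11 = 19
ES_G = max(EF_D=9, EF_E=2) = 9; EF_G = 9+12 = 21
ES_H = 3; EF_H = 3+16 = 19
ES_I = 8; EF_I = 8+6 = 14
ES_J = max(EF_B=2, EF_F=19, EF_G=21, EF_H=19, EF_I=14) = 21; EF_J = 21+13 = 34
Expected project duration μ = 34 days. Critical path: D → G → J.

Variances on critical path: σ²_D=2.778, σ²_G=1.000, σ²_J=7.111.
Largest is σ²_J = 7.111.

J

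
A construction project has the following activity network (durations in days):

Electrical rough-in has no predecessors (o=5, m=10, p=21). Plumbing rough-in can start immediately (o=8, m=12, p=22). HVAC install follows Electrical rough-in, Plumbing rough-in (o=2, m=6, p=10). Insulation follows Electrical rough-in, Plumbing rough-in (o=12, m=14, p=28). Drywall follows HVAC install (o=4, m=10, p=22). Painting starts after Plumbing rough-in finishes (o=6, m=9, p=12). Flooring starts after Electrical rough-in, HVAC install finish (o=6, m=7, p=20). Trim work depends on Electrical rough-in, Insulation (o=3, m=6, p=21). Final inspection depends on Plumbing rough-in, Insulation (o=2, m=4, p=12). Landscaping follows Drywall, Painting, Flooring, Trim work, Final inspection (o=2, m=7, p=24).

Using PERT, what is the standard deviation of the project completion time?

te_Electrical rough-in = (5 + 4·10 + 21)/6 = 66/6 = 11; σ²_Electrical rough-in = ((21−5)/6)² = 7.111
te_Plumbing rough-in = (8 + 4·12 + 22)/6 = 78/6 = 13; σ²_Plumbing rough-in = ((22−8)/6)² = 5.444
te_HVAC install = (2 + 4·6 + 10)/6 = 36/6 = 6; σ²_HVAC install = ((10−2)/6)² = 1.778
te_Insulation = (12 + 4·14 + 28)/6 = 96/6 = 16; σ²_Insulation = ((28−12)/6)² = 7.111
te_Drywall = (4 + 4·10 + 22)/6 = 66/6 = 11; σ²_Drywall = ((22−4)/6)² = 9.000
te_Painting = (6 + 4·9 + 12)/6 = 54/6 = 9; σ²_Painting = ((12−6)/6)² = 1.000
te_Flooring = (6 + 4·7 + 20)/6 = 54/6 = 9; σ²_Flooring = ((20−6)/6)² = 5.444
te_Trim work = (3 + 4·6 + 21)/6 = 48/6 = 8; σ²_Trim work = ((21−3)/6)² = 9.000
te_Final inspection = (2 + 4·4 + 12)/6 = 30/6 = 5; σ²_Final inspection = ((12−2)/6)² = 2.778
te_Landscaping = (2 + 4·7 + 24)/6 = 54/6 = 9; σ²_Landscaping = ((24−2)/6)² = 13.444

Forward pass:
ES_Electrical rough-in = 0; EF_Electrical rough-in = 11
ES_Plumbing rough-in = 0; EF_Plumbing rough-in = 13
ES_HVAC install = max(EF_Electrical rough-in=11, EF_Plumbing rough-in=13) = 13; EF_HVAC install = 13+6 = 19
ES_Insulation = max(EF_Electrical rough-in=11, EF_Plumbing rough-in=13) = 13; EF_Insulation = 13+16 = 29
ES_Drywall = 19; EF_Drywall = 19+11 = 30
ES_Painting = 13; EF_Painting = 13+9 = 22
ES_Flooring = max(EF_Electrical rough-in=11, EF_HVAC install=19) = 19; EF_Flooring = 19+9 = 28
ES_Trim work = max(EF_Electrical rough-in=11, EF_Insulation=29) = 29; EF_Trim work = 29+8 = 37
ES_Final inspection = max(EF_Plumbing rough-in=13, EF_Insulation=29) = 29; EF_Final inspection = 29+5 = 34
ES_Landscaping = max(EF_Drywall=30, EF_Painting=22, EF_Flooring=28, EF_Trim work=37, EF_Final inspection=34) = 37; EF_Landscaping = 37+9 = 46
Expected project duration μ = 46 days. Critical path: Plumbing rough-in → Insulation → Trim work → Landscaping.

Variance along critical path = 5.444 + 7.111 + 9.000 + 13.444 = 35.000
σ = √35.000 = 5.916 days

5.92 days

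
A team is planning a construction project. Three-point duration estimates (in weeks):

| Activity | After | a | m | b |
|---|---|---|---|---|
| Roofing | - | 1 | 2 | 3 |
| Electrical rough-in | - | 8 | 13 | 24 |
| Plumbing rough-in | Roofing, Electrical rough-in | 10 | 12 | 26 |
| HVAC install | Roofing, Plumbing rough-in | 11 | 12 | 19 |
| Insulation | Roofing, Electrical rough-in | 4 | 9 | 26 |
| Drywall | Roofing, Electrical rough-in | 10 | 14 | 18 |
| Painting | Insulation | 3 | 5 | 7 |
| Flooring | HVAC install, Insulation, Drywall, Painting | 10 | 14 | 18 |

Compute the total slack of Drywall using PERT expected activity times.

te_Roofing = (1 + 4·2 + 3)/6 = 12/6 = 2
te_Electrical rough-in = (8 + 4·13 + 24)/6 = 84/6 = 14
te_Plumbing rough-in = (10 + 4·12 + 26)/6 = 84/6 = 14
te_HVAC install = (11 + 4·12 + 19)/6 = 78/6 = 13
te_Insulation = (4 + 4·9 + 26)/6 = 66/6 = 11
te_Drywall = (10 + 4·14 + 18)/6 = 84/6 = 14
te_Painting = (3 + 4·5 + 7)/6 = 30/6 = 5
te_Flooring = (10 + 4·14 + 18)/6 = 84/6 = 14

Forward pass:
ES_Roofing = 0; EF_Roofing = 2
ES_Electrical rough-in = 0; EF_Electrical rough-in = 14
ES_Plumbing rough-in = max(EF_Roofing=2, EF_Electrical rough-in=14) = 14; EF_Plumbing rough-in = 14+14 = 28
ES_HVAC install = max(EF_Roofing=2, EF_Plumbing rough-in=28) = 28; EF_HVAC install = 28+13 = 41
ES_Insulation = max(EF_Roofing=2, EF_Electrical rough-in=14) = 14; EF_Insulation = 14+11 = 25
ES_Drywall = max(EF_Roofing=2, EF_Electrical rough-in=14) = 14; EF_Drywall = 14+14 = 28
ES_Painting = 25; EF_Painting = 25+5 = 30
ES_Flooring = max(EF_HVAC install=41, EF_Insulation=25, EF_Drywall=28, EF_Painting=30) = 41; EF_Flooring = 41+14 = 55
Expected project duration μ = 55 weeks. Critical path: Electrical rough-in → Plumbing rough-in → HVAC install → Flooring.

Backward pass:
LF_Flooring = 55; LS_Flooring = 55−14 = 41
LF_Painting = LS_Flooring = 41; LS_Painting = 41−5 = 36
LF_Drywall = LS_Flooring = 41; LS_Drywall = 41−14 = 27
LF_Insulation = min(LS_Painting=36, LS_Flooring=41) = 36; LS_Insulation = 36−11 = 25
LF_HVAC install = LS_Flooring = 41; LS_HVAC install = 41−13 = 28
LF_Plumbing rough-in = LS_HVAC install = 28; LS_Plumbing rough-in = 28−14 = 14
LF_Electrical rough-in = min(LS_Plumbing rough-in=14, LS_Insulation=25, LS_Drywall=27) = 14; LS_Electrical rough-in = 14−14 = 0
LF_Roofing = min(LS_Plumbing rough-in=14, LS_HVAC install=28, LS_Insulation=25, LS_Drywall=27) = 14; LS_Roofing = 14−2 = 12
Slack_Drywall = LS_Drywall − ES_Drywall = 27 − 14 = 13

13 weeks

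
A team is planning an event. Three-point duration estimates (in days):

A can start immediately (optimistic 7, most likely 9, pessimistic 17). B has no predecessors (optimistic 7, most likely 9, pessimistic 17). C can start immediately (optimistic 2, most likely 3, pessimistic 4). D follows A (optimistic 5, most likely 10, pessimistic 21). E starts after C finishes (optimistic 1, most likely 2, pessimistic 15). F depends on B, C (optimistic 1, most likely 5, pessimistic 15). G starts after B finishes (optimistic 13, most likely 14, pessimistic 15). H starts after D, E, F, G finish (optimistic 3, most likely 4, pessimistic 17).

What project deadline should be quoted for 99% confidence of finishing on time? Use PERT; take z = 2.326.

36.7 days

te_A = (7 + 4·9 + 17)/6 = 60/6 = 10; σ²_A = ((17−7)/6)² = 2.778
te_B = (7 + 4·9 + 17)/6 = 60/6 = 10; σ²_B = ((17−7)/6)² = 2.778
te_C = (2 + 4·3 + 4)/6 = 18/6 = 3; σ²_C = ((4−2)/6)² = 0.111
te_D = (5 + 4·10 + 21)/6 = 66/6 = 11; σ²_D = ((21−5)/6)² = 7.111
te_E = (1 + 4·2 + 15)/6 = 24/6 = 4; σ²_E = ((15−1)/6)² = 5.444
te_F = (1 + 4·5 + 15)/6 = 36/6 = 6; σ²_F = ((15−1)/6)² = 5.444
te_G = (13 + 4·14 + 15)/6 = 84/6 = 14; σ²_G = ((15−13)/6)² = 0.111
te_H = (3 + 4·4 + 17)/6 = 36/6 = 6; σ²_H = ((17−3)/6)² = 5.444

Forward pass:
ES_A = 0; EF_A = 10
ES_B = 0; EF_B = 10
ES_C = 0; EF_C = 3
ES_D = 10; EF_D = 10+11 = 21
ES_E = 3; EF_E = 3+4 = 7
ES_F = max(EF_B=10, EF_C=3) = 10; EF_F = 10+6 = 16
ES_G = 10; EF_G = 10+14 = 24
ES_H = max(EF_D=21, EF_E=7, EF_F=16, EF_G=24) = 24; EF_H = 24+6 = 30
Expected project duration μ = 30 days. Critical path: B → G → H.

Variance along critical path = 2.778 + 0.111 + 5.444 = 8.333; σ = 2.887 days.
D = μ + z·σ = 30 + 2.326·2.887 = 36.7 days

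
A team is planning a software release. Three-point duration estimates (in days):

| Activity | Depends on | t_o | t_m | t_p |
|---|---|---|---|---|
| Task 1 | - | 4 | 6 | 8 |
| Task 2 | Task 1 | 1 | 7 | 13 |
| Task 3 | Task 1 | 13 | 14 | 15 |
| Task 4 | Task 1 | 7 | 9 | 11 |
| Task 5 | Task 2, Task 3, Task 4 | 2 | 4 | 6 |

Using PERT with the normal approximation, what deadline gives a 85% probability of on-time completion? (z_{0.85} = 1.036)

25.0 days

te_Task 1 = (4 + 4·6 + 8)/6 = 36/6 = 6; σ²_Task 1 = ((8−4)/6)² = 0.444
te_Task 2 = (1 + 4·7 + 13)/6 = 42/6 = 7; σ²_Task 2 = ((13−1)/6)² = 4.000
te_Task 3 = (13 + 4·14 + 15)/6 = 84/6 = 14; σ²_Task 3 = ((15−13)/6)² = 0.111
te_Task 4 = (7 + 4·9 + 11)/6 = 54/6 = 9; σ²_Task 4 = ((11−7)/6)² = 0.444
te_Task 5 = (2 + 4·4 + 6)/6 = 24/6 = 4; σ²_Task 5 = ((6−2)/6)² = 0.444

Forward pass:
ES_Task 1 = 0; EF_Task 1 = 6
ES_Task 2 = 6; EF_Task 2 = 6+7 = 13
ES_Task 3 = 6; EF_Task 3 = 6+14 = 20
ES_Task 4 = 6; EF_Task 4 = 6+9 = 15
ES_Task 5 = max(EF_Task 2=13, EF_Task 3=20, EF_Task 4=15) = 20; EF_Task 5 = 20+4 = 24
Expected project duration μ = 24 days. Critical path: Task 1 → Task 3 → Task 5.

Variance along critical path = 0.444 + 0.111 + 0.444 = 1.000; σ = 1.000 days.
D = μ + z·σ = 24 + 1.036·1.000 = 25.0 days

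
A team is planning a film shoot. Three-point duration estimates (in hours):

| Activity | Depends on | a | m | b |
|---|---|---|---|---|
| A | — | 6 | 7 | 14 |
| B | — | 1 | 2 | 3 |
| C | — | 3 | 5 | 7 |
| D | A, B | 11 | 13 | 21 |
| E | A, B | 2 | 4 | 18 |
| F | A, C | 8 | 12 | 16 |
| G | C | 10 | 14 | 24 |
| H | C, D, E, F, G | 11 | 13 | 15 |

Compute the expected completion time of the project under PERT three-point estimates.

35 hours

te_A = (6 + 4·7 + 14)/6 = 48/6 = 8
te_B = (1 + 4·2 + 3)/6 = 12/6 = 2
te_C = (3 + 4·5 + 7)/6 = 30/6 = 5
te_D = (11 + 4·13 + 21)/6 = 84/6 = 14
te_E = (2 + 4·4 + 18)/6 = 36/6 = 6
te_F = (8 + 4·12 + 16)/6 = 72/6 = 12
te_G = (10 + 4·14 + 24)/6 = 90/6 = 15
te_H = (11 + 4·13 + 15)/6 = 78/6 = 13

Forward pass:
ES_A = 0; EF_A = 8
ES_B = 0; EF_B = 2
ES_C = 0; EF_C = 5
ES_D = max(EF_A=8, EF_B=2) = 8; EF_D = 8+14 = 22
ES_E = max(EF_A=8, EF_B=2) = 8; EF_E = 8+6 = 14
ES_F = max(EF_A=8, EF_C=5) = 8; EF_F = 8+12 = 20
ES_G = 5; EF_G = 5+15 = 20
ES_H = max(EF_C=5, EF_D=22, EF_E=14, EF_F=20, EF_G=20) = 22; EF_H = 22+13 = 35
Expected project duration μ = 35 hours. Critical path: A → D → H.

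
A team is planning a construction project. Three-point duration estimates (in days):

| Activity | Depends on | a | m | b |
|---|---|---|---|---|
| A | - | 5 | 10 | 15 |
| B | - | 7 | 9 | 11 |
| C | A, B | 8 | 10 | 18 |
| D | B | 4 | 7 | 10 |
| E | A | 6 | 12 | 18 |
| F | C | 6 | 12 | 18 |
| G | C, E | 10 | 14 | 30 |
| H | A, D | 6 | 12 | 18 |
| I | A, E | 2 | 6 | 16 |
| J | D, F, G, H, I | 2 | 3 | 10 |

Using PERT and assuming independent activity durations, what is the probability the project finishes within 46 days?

te_A = (5 + 4·10 + 15)/6 = 60/6 = 10; σ²_A = ((15−5)/6)² = 2.778
te_B = (7 + 4·9 + 11)/6 = 54/6 = 9; σ²_B = ((11−7)/6)² = 0.444
te_C = (8 + 4·10 + 18)/6 = 66/6 = 11; σ²_C = ((18−8)/6)² = 2.778
te_D = (4 + 4·7 + 10)/6 = 42/6 = 7; σ²_D = ((10−4)/6)² = 1.000
te_E = (6 + 4·12 + 18)/6 = 72/6 = 12; σ²_E = ((18−6)/6)² = 4.000
te_F = (6 + 4·12 + 18)/6 = 72/6 = 12; σ²_F = ((18−6)/6)² = 4.000
te_G = (10 + 4·14 + 30)/6 = 96/6 = 16; σ²_G = ((30−10)/6)² = 11.111
te_H = (6 + 4·12 + 18)/6 = 72/6 = 12; σ²_H = ((18−6)/6)² = 4.000
te_I = (2 + 4·6 + 16)/6 = 42/6 = 7; σ²_I = ((16−2)/6)² = 5.444
te_J = (2 + 4·3 + 10)/6 = 24/6 = 4; σ²_J = ((10−2)/6)² = 1.778

Forward pass:
ES_A = 0; EF_A = 10
ES_B = 0; EF_B = 9
ES_C = max(EF_A=10, EF_B=9) = 10; EF_C = 10+11 = 21
ES_D = 9; EF_D = 9+7 = 16
ES_E = 10; EF_E = 10+12 = 22
ES_F = 21; EF_F = 21+12 = 33
ES_G = max(EF_C=21, EF_E=22) = 22; EF_G = 22+16 = 38
ES_H = max(EF_A=10, EF_D=16) = 16; EF_H = 16+12 = 28
ES_I = max(EF_A=10, EF_E=22) = 22; EF_I = 22+7 = 29
ES_J = max(EF_D=16, EF_F=33, EF_G=38, EF_H=28, EF_I=29) = 38; EF_J = 38+4 = 42
Expected project duration μ = 42 days. Critical path: A → E → G → J.

Variance along critical path = 2.778 + 4.000 + 11.111 + 1.778 = 19.667; σ = √19.667 = 4.435 days.
Z = (46 − 42) / 4.435 = 0.902
P(T ≤ 46) = Φ(0.902) ≈ 0.816

0.816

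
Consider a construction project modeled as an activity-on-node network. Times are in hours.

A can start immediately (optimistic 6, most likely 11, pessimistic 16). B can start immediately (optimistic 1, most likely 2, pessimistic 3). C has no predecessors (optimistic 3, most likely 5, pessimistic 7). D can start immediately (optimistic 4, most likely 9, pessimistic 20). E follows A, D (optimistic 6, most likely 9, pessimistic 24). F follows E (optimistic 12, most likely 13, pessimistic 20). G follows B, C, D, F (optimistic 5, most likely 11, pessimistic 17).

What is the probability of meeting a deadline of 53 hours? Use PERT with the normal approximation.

te_A = (6 + 4·11 + 16)/6 = 66/6 = 11; σ²_A = ((16−6)/6)² = 2.778
te_B = (1 + 4·2 + 3)/6 = 12/6 = 2; σ²_B = ((3−1)/6)² = 0.111
te_C = (3 + 4·5 + 7)/6 = 30/6 = 5; σ²_C = ((7−3)/6)² = 0.444
te_D = (4 + 4·9 + 20)/6 = 60/6 = 10; σ²_D = ((20−4)/6)² = 7.111
te_E = (6 + 4·9 + 24)/6 = 66/6 = 11; σ²_E = ((24−6)/6)² = 9.000
te_F = (12 + 4·13 + 20)/6 = 84/6 = 14; σ²_F = ((20−12)/6)² = 1.778
te_G = (5 + 4·11 + 17)/6 = 66/6 = 11; σ²_G = ((17−5)/6)² = 4.000

Forward pass:
ES_A = 0; EF_A = 11
ES_B = 0; EF_B = 2
ES_C = 0; EF_C = 5
ES_D = 0; EF_D = 10
ES_E = max(EF_A=11, EF_D=10) = 11; EF_E = 11+11 = 22
ES_F = 22; EF_F = 22+14 = 36
ES_G = max(EF_B=2, EF_C=5, EF_D=10, EF_F=36) = 36; EF_G = 36+11 = 47
Expected project duration μ = 47 hours. Critical path: A → E → F → G.

Variance along critical path = 2.778 + 9.000 + 1.778 + 4.000 = 17.556; σ = √17.556 = 4.190 hours.
Z = (53 − 47) / 4.190 = 1.432
P(T ≤ 53) = Φ(1.432) ≈ 0.924

0.924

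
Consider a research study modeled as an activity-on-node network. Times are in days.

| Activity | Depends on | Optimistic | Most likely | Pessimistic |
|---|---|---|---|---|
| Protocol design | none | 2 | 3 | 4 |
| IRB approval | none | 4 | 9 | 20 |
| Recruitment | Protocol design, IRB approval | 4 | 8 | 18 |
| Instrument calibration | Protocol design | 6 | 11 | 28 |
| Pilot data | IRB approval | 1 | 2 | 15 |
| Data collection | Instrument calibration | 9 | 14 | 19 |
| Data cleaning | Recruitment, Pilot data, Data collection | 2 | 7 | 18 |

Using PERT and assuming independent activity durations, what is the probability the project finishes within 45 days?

te_Protocol design = (2 + 4·3 + 4)/6 = 18/6 = 3; σ²_Protocol design = ((4−2)/6)² = 0.111
te_IRB approval = (4 + 4·9 + 20)/6 = 60/6 = 10; σ²_IRB approval = ((20−4)/6)² = 7.111
te_Recruitment = (4 + 4·8 + 18)/6 = 54/6 = 9; σ²_Recruitment = ((18−4)/6)² = 5.444
te_Instrument calibration = (6 + 4·11 + 28)/6 = 78/6 = 13; σ²_Instrument calibration = ((28−6)/6)² = 13.444
te_Pilot data = (1 + 4·2 + 15)/6 = 24/6 = 4; σ²_Pilot data = ((15−1)/6)² = 5.444
te_Data collection = (9 + 4·14 + 19)/6 = 84/6 = 14; σ²_Data collection = ((19−9)/6)² = 2.778
te_Data cleaning = (2 + 4·7 + 18)/6 = 48/6 = 8; σ²_Data cleaning = ((18−2)/6)² = 7.111

Forward pass:
ES_Protocol design = 0; EF_Protocol design = 3
ES_IRB approval = 0; EF_IRB approval = 10
ES_Recruitment = max(EF_Protocol design=3, EF_IRB approval=10) = 10; EF_Recruitment = 10+9 = 19
ES_Instrument calibration = 3; EF_Instrument calibration = 3+13 = 16
ES_Pilot data = 10; EF_Pilot data = 10+4 = 14
ES_Data collection = 16; EF_Data collection = 16+14 = 30
ES_Data cleaning = max(EF_Recruitment=19, EF_Pilot data=14, EF_Data collection=30) = 30; EF_Data cleaning = 30+8 = 38
Expected project duration μ = 38 days. Critical path: Protocol design → Instrument calibration → Data collection → Data cleaning.

Variance along critical path = 0.111 + 13.444 + 2.778 + 7.111 = 23.444; σ = √23.444 = 4.842 days.
Z = (45 − 38) / 4.842 = 1.446
P(T ≤ 45) = Φ(1.446) ≈ 0.926

0.926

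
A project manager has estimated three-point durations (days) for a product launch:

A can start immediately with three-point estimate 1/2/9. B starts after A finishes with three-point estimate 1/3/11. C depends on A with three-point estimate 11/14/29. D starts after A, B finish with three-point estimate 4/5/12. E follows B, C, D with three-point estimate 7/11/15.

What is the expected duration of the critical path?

30 days

te_A = (1 + 4·2 + 9)/6 = 18/6 = 3
te_B = (1 + 4·3 + 11)/6 = 24/6 = 4
te_C = (11 + 4·14 + 29)/6 = 96/6 = 16
te_D = (4 + 4·5 + 12)/6 = 36/6 = 6
te_E = (7 + 4·11 + 15)/6 = 66/6 = 11

Forward pass:
ES_A = 0; EF_A = 3
ES_B = 3; EF_B = 3+4 = 7
ES_C = 3; EF_C = 3+16 = 19
ES_D = max(EF_A=3, EF_B=7) = 7; EF_D = 7+6 = 13
ES_E = max(EF_B=7, EF_C=19, EF_D=13) = 19; EF_E = 19+11 = 30
Expected project duration μ = 30 days. Critical path: A → C → E.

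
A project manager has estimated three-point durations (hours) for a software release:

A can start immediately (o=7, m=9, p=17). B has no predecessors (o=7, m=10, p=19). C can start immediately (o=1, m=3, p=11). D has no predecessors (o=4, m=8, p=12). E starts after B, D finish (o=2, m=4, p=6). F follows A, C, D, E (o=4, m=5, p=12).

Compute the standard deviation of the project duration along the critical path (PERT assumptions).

2.49 hours

te_A = (7 + 4·9 + 17)/6 = 60/6 = 10; σ²_A = ((17−7)/6)² = 2.778
te_B = (7 + 4·10 + 19)/6 = 66/6 = 11; σ²_B = ((19−7)/6)² = 4.000
te_C = (1 + 4·3 + 11)/6 = 24/6 = 4; σ²_C = ((11−1)/6)² = 2.778
te_D = (4 + 4·8 + 12)/6 = 48/6 = 8; σ²_D = ((12−4)/6)² = 1.778
te_E = (2 + 4·4 + 6)/6 = 24/6 = 4; σ²_E = ((6−2)/6)² = 0.444
te_F = (4 + 4·5 + 12)/6 = 36/6 = 6; σ²_F = ((12−4)/6)² = 1.778

Forward pass:
ES_A = 0; EF_A = 10
ES_B = 0; EF_B = 11
ES_C = 0; EF_C = 4
ES_D = 0; EF_D = 8
ES_E = max(EF_B=11, EF_D=8) = 11; EF_E = 11+4 = 15
ES_F = max(EF_A=10, EF_C=4, EF_D=8, EF_E=15) = 15; EF_F = 15+6 = 21
Expected project duration μ = 21 hours. Critical path: B → E → F.

Variance along critical path = 4.000 + 0.444 + 1.778 = 6.222
σ = √6.222 = 2.494 hours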